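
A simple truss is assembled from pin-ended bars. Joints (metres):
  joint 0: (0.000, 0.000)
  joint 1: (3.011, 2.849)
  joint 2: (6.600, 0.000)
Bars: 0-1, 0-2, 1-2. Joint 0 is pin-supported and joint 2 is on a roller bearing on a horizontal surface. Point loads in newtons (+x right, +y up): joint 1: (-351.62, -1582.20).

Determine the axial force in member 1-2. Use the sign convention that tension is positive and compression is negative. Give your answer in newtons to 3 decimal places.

-916.845

N=3 nodes, M=3 members, R=3 reactions → 2N=6, M+R=6
member 0 (0-1): L=4.1452, (cx,cy)=(0.7264,0.6873)
member 1 (0-2): L=6.6000, (cx,cy)=(1.0000,0.0000)
member 2 (1-2): L=4.5823, (cx,cy)=(0.7832,-0.6217)
solve A·x = −loads:
  F[0-1] = -1472.6748 N (compression)
  F[0-2] = +718.0975 N (tension)
  F[1-2] = -916.8453 N (compression)
  Rx@0 = +351.6200 N
  Ry@0 = +1012.1638 N
  Ry@2 = +570.0362 N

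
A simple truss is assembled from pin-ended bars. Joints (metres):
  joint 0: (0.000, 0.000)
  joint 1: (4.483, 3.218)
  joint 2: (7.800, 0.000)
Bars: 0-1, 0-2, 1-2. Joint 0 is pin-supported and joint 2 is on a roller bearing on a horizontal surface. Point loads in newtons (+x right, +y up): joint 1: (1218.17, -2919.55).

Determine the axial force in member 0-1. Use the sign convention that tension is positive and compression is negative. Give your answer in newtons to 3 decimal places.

-1267.251

N=3 nodes, M=3 members, R=3 reactions → 2N=6, M+R=6
member 0 (0-1): L=5.5184, (cx,cy)=(0.8124,0.5831)
member 1 (0-2): L=7.8000, (cx,cy)=(1.0000,0.0000)
member 2 (1-2): L=4.6215, (cx,cy)=(0.7177,-0.6963)
solve A·x = −loads:
  F[0-1] = -1267.2514 N (compression)
  F[0-2] = +2247.6498 N (tension)
  F[1-2] = -3131.5806 N (compression)
  Rx@0 = -1218.1700 N
  Ry@0 = +738.9841 N
  Ry@2 = +2180.5659 N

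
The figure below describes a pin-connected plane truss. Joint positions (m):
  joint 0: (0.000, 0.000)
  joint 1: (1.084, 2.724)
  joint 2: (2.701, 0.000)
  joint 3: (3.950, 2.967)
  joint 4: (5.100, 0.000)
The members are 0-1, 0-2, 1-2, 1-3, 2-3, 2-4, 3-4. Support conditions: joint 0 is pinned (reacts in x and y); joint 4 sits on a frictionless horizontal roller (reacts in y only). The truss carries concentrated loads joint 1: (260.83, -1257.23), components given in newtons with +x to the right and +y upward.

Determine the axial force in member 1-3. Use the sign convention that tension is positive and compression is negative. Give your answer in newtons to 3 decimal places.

-342.100

N=5 nodes, M=7 members, R=3 reactions → 2N=10, M+R=10
member 0 (0-1): L=2.9318, (cx,cy)=(0.3697,0.9291)
member 1 (0-2): L=2.7010, (cx,cy)=(1.0000,0.0000)
member 2 (1-2): L=3.1678, (cx,cy)=(0.5105,-0.8599)
member 3 (1-3): L=2.8763, (cx,cy)=(0.9964,0.0845)
member 4 (2-3): L=3.2192, (cx,cy)=(0.3880,0.9217)
member 5 (2-4): L=2.3990, (cx,cy)=(1.0000,0.0000)
member 6 (3-4): L=3.1821, (cx,cy)=(0.3614,-0.9324)
solve A·x = −loads:
  F[0-1] = -915.5764 N (compression)
  F[0-2] = +599.3584 N (tension)
  F[1-2] = -506.3792 N (compression)
  F[1-3] = -342.0996 N (compression)
  F[2-3] = +472.4483 N (tension)
  F[2-4] = +157.5724 N (tension)
  F[3-4] = -436.0061 N (compression)
  Rx@0 = -260.8300 N
  Ry@0 = +850.6931 N
  Ry@4 = +406.5369 N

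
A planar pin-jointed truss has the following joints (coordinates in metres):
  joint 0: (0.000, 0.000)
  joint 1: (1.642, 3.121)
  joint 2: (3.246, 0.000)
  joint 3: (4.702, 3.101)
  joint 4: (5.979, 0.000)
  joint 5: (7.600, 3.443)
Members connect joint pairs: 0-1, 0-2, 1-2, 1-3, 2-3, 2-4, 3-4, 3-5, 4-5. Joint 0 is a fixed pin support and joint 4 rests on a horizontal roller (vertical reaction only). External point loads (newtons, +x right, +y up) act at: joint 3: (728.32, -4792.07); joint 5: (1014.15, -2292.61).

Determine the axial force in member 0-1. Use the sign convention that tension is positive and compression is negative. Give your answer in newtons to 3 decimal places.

N=6 nodes, M=9 members, R=3 reactions → 2N=12, M+R=12
member 0 (0-1): L=3.5266, (cx,cy)=(0.4656,0.8850)
member 1 (0-2): L=3.2460, (cx,cy)=(1.0000,0.0000)
member 2 (1-2): L=3.5091, (cx,cy)=(0.4571,-0.8894)
member 3 (1-3): L=3.0601, (cx,cy)=(1.0000,-0.0065)
member 4 (2-3): L=3.4258, (cx,cy)=(0.4250,0.9052)
member 5 (2-4): L=2.7330, (cx,cy)=(1.0000,0.0000)
member 6 (3-4): L=3.3536, (cx,cy)=(0.3808,-0.9247)
member 7 (3-5): L=2.9181, (cx,cy)=(0.9931,0.1172)
member 8 (4-5): L=3.8055, (cx,cy)=(0.4260,0.9047)
solve A·x = −loads:
  F[0-1] = +632.5560 N (tension)
  F[0-2] = +1447.9480 N (tension)
  F[1-2] = -633.7043 N (compression)
  F[1-3] = +584.2028 N (tension)
  F[2-3] = +622.6604 N (tension)
  F[2-4] = +893.6430 N (tension)
  F[3-4] = -5504.9938 N (compression)
  F[3-5] = +2232.0800 N (tension)
  F[4-5] = -2823.1362 N (compression)
  Rx@0 = -1742.4700 N
  Ry@0 = -559.8070 N
  Ry@4 = +7644.4870 N

632.556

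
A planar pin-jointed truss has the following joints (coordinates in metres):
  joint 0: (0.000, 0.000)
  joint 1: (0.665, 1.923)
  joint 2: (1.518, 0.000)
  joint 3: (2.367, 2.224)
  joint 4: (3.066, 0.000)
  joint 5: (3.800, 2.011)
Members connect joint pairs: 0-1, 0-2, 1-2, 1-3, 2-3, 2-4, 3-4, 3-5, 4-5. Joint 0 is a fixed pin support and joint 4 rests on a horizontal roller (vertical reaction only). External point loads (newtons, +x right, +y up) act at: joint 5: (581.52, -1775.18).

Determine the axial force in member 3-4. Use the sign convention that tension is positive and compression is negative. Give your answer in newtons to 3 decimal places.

N=6 nodes, M=9 members, R=3 reactions → 2N=12, M+R=12
member 0 (0-1): L=2.0347, (cx,cy)=(0.3268,0.9451)
member 1 (0-2): L=1.5180, (cx,cy)=(1.0000,0.0000)
member 2 (1-2): L=2.1037, (cx,cy)=(0.4055,-0.9141)
member 3 (1-3): L=1.7284, (cx,cy)=(0.9847,0.1741)
member 4 (2-3): L=2.3805, (cx,cy)=(0.3566,0.9342)
member 5 (2-4): L=1.5480, (cx,cy)=(1.0000,0.0000)
member 6 (3-4): L=2.3313, (cx,cy)=(0.2998,-0.9540)
member 7 (3-5): L=1.4487, (cx,cy)=(0.9891,-0.1470)
member 8 (4-5): L=2.1408, (cx,cy)=(0.3429,0.9394)
solve A·x = −loads:
  F[0-1] = +853.2550 N (tension)
  F[0-2] = +302.6561 N (tension)
  F[1-2] = -767.9759 N (compression)
  F[1-3] = +599.4197 N (tension)
  F[2-3] = +751.4235 N (tension)
  F[2-4] = -276.7291 N (compression)
  F[3-4] = -1026.9905 N (compression)
  F[3-5] = +1178.9918 N (tension)
  F[4-5] = -1705.2033 N (compression)
  Rx@0 = -581.5200 N
  Ry@0 = -806.3988 N
  Ry@4 = +2581.5788 N

-1026.990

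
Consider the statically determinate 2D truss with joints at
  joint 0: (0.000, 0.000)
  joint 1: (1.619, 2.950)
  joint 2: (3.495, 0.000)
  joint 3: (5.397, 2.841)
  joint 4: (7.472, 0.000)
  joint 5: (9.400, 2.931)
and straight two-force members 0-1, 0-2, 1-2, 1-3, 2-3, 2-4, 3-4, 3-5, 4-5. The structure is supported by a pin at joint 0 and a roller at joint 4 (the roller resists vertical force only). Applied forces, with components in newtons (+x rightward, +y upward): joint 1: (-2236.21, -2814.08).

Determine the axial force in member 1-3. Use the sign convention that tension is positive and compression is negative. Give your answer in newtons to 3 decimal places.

N=6 nodes, M=9 members, R=3 reactions → 2N=12, M+R=12
member 0 (0-1): L=3.3651, (cx,cy)=(0.4811,0.8767)
member 1 (0-2): L=3.4950, (cx,cy)=(1.0000,0.0000)
member 2 (1-2): L=3.4960, (cx,cy)=(0.5366,-0.8438)
member 3 (1-3): L=3.7796, (cx,cy)=(0.9996,-0.0288)
member 4 (2-3): L=3.4189, (cx,cy)=(0.5563,0.8310)
member 5 (2-4): L=3.9770, (cx,cy)=(1.0000,0.0000)
member 6 (3-4): L=3.5181, (cx,cy)=(0.5898,-0.8075)
member 7 (3-5): L=4.0040, (cx,cy)=(0.9997,0.0225)
member 8 (4-5): L=3.5083, (cx,cy)=(0.5496,0.8355)
solve A·x = −loads:
  F[0-1] = -3521.5797 N (compression)
  F[0-2] = -541.9075 N (compression)
  F[1-2] = +310.8548 N (tension)
  F[1-3] = +375.2538 N (tension)
  F[2-3] = -315.6647 N (compression)
  F[2-4] = -199.4874 N (compression)
  F[3-4] = +338.2233 N (tension)
  F[3-5] = +0.0000 N (tension)
  F[4-5] = -0.0000 N (compression)
  Rx@0 = +2236.2100 N
  Ry@0 = +3087.2095 N
  Ry@4 = -273.1295 N

375.254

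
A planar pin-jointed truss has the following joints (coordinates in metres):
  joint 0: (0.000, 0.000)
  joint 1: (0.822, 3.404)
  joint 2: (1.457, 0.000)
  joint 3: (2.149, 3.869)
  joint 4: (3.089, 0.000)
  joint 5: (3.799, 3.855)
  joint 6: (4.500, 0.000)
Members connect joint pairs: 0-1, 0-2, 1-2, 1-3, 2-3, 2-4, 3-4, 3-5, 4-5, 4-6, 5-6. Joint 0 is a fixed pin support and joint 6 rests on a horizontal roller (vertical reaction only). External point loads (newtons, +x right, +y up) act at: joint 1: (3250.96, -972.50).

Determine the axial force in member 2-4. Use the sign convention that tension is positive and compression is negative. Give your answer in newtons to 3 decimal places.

1602.261

N=7 nodes, M=11 members, R=3 reactions → 2N=14, M+R=14
member 0 (0-1): L=3.5018, (cx,cy)=(0.2347,0.9721)
member 1 (0-2): L=1.4570, (cx,cy)=(1.0000,0.0000)
member 2 (1-2): L=3.4627, (cx,cy)=(0.1834,-0.9830)
member 3 (1-3): L=1.4061, (cx,cy)=(0.9437,0.3307)
member 4 (2-3): L=3.9304, (cx,cy)=(0.1761,0.9844)
member 5 (2-4): L=1.6320, (cx,cy)=(1.0000,0.0000)
member 6 (3-4): L=3.9816, (cx,cy)=(0.2361,-0.9717)
member 7 (3-5): L=1.6501, (cx,cy)=(1.0000,-0.0085)
member 8 (4-5): L=3.9198, (cx,cy)=(0.1811,0.9835)
member 9 (4-6): L=1.4110, (cx,cy)=(1.0000,0.0000)
member 10 (5-6): L=3.9182, (cx,cy)=(0.1789,-0.9839)
solve A·x = −loads:
  F[0-1] = +1712.1519 N (tension)
  F[0-2] = +2849.0604 N (tension)
  F[1-2] = -3470.9836 N (compression)
  F[1-3] = -2344.4529 N (compression)
  F[2-3] = +3466.2692 N (tension)
  F[2-4] = +1602.2615 N (tension)
  F[3-4] = -2705.1072 N (compression)
  F[3-5] = -963.6506 N (compression)
  F[4-5] = +2672.8490 N (tension)
  F[4-6] = +479.4829 N (tension)
  F[5-6] = -2680.0544 N (compression)
  Rx@0 = -3250.9600 N
  Ry@0 = -1664.3140 N
  Ry@6 = +2636.8140 N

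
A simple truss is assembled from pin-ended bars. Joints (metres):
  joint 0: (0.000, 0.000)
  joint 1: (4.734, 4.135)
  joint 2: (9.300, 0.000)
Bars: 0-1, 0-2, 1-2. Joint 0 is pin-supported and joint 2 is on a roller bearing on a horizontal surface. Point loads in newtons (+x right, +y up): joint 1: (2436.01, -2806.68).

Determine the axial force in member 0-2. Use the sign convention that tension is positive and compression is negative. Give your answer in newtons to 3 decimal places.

N=3 nodes, M=3 members, R=3 reactions → 2N=6, M+R=6
member 0 (0-1): L=6.2856, (cx,cy)=(0.7531,0.6579)
member 1 (0-2): L=9.3000, (cx,cy)=(1.0000,0.0000)
member 2 (1-2): L=6.1601, (cx,cy)=(0.7412,-0.6713)
solve A·x = −loads:
  F[0-1] = -448.2499 N (compression)
  F[0-2] = +2773.6085 N (tension)
  F[1-2] = -3741.9293 N (compression)
  Rx@0 = -2436.0100 N
  Ry@0 = +294.8817 N
  Ry@2 = +2511.7983 N

2773.609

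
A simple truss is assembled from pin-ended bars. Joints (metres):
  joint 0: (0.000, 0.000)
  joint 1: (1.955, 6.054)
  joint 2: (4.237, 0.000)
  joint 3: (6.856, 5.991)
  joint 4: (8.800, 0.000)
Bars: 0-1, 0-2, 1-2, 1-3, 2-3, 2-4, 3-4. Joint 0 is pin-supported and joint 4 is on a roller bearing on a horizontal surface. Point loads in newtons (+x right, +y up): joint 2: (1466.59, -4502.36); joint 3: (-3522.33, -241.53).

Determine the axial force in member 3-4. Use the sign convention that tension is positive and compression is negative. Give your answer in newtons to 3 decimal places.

44.186

N=5 nodes, M=7 members, R=3 reactions → 2N=10, M+R=10
member 0 (0-1): L=6.3618, (cx,cy)=(0.3073,0.9516)
member 1 (0-2): L=4.2370, (cx,cy)=(1.0000,0.0000)
member 2 (1-2): L=6.4698, (cx,cy)=(0.3527,-0.9357)
member 3 (1-3): L=4.9014, (cx,cy)=(0.9999,-0.0129)
member 4 (2-3): L=6.5384, (cx,cy)=(0.4006,0.9163)
member 5 (2-4): L=4.5630, (cx,cy)=(1.0000,0.0000)
member 6 (3-4): L=6.2985, (cx,cy)=(0.3086,-0.9512)
solve A·x = −loads:
  F[0-1] = -5029.2735 N (compression)
  F[0-2] = -510.2378 N (compression)
  F[1-2] = +5160.8697 N (tension)
  F[1-3] = -3366.0972 N (compression)
  F[2-3] = -356.6888 N (compression)
  F[2-4] = -13.6377 N (compression)
  F[3-4] = +44.1857 N (tension)
  Rx@0 = +2055.7400 N
  Ry@0 = +4785.9184 N
  Ry@4 = -42.0284 N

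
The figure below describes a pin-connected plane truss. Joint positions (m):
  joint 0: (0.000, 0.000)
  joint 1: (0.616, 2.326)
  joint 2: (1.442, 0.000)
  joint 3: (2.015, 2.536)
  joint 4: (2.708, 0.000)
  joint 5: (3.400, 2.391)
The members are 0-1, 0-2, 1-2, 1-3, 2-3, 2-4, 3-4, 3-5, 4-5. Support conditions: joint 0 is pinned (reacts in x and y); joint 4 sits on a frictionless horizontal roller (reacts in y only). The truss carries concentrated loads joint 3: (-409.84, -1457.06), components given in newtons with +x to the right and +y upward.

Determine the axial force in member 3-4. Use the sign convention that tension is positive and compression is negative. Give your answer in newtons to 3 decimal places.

-726.056

N=6 nodes, M=9 members, R=3 reactions → 2N=12, M+R=12
member 0 (0-1): L=2.4062, (cx,cy)=(0.2560,0.9667)
member 1 (0-2): L=1.4420, (cx,cy)=(1.0000,0.0000)
member 2 (1-2): L=2.4683, (cx,cy)=(0.3346,-0.9423)
member 3 (1-3): L=1.4147, (cx,cy)=(0.9889,0.1484)
member 4 (2-3): L=2.5999, (cx,cy)=(0.2204,0.9754)
member 5 (2-4): L=1.2660, (cx,cy)=(1.0000,0.0000)
member 6 (3-4): L=2.6290, (cx,cy)=(0.2636,-0.9646)
member 7 (3-5): L=1.3926, (cx,cy)=(0.9946,-0.1041)
member 8 (4-5): L=2.4891, (cx,cy)=(0.2780,0.9606)
solve A·x = −loads:
  F[0-1] = -782.7685 N (compression)
  F[0-2] = -209.4460 N (compression)
  F[1-2] = +732.0357 N (tension)
  F[1-3] = -450.3535 N (compression)
  F[2-3] = -707.2197 N (compression)
  F[2-4] = +191.3886 N (tension)
  F[3-4] = -726.0564 N (compression)
  F[3-5] = +0.0000 N (tension)
  F[4-5] = -0.0000 N (compression)
  Rx@0 = +409.8400 N
  Ry@0 = +756.6827 N
  Ry@4 = +700.3773 N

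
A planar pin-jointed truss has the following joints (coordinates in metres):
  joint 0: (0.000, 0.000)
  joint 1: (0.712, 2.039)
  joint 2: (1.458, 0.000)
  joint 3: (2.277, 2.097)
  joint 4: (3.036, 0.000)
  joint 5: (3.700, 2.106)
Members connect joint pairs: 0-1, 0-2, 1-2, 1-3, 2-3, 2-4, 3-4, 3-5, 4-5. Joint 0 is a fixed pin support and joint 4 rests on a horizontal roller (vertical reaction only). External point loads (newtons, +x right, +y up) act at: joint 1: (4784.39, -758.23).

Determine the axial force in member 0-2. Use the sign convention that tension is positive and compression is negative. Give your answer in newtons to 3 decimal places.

N=6 nodes, M=9 members, R=3 reactions → 2N=12, M+R=12
member 0 (0-1): L=2.1597, (cx,cy)=(0.3297,0.9441)
member 1 (0-2): L=1.4580, (cx,cy)=(1.0000,0.0000)
member 2 (1-2): L=2.1712, (cx,cy)=(0.3436,-0.9391)
member 3 (1-3): L=1.5661, (cx,cy)=(0.9993,0.0370)
member 4 (2-3): L=2.2513, (cx,cy)=(0.3638,0.9315)
member 5 (2-4): L=1.5780, (cx,cy)=(1.0000,0.0000)
member 6 (3-4): L=2.2301, (cx,cy)=(0.3403,-0.9403)
member 7 (3-5): L=1.4230, (cx,cy)=(1.0000,0.0063)
member 8 (4-5): L=2.2082, (cx,cy)=(0.3007,0.9537)
solve A·x = −loads:
  F[0-1] = +2788.7208 N (tension)
  F[0-2] = +3865.0332 N (tension)
  F[1-2] = -3713.0649 N (compression)
  F[1-3] = -2591.0334 N (compression)
  F[2-3] = +3743.5224 N (tension)
  F[2-4] = +1227.3761 N (tension)
  F[3-4] = -3606.3388 N (compression)
  F[3-5] = +0.0000 N (tension)
  F[4-5] = -0.0000 N (compression)
  Rx@0 = -4784.3900 N
  Ry@0 = -2632.8210 N
  Ry@4 = +3391.0510 N

3865.033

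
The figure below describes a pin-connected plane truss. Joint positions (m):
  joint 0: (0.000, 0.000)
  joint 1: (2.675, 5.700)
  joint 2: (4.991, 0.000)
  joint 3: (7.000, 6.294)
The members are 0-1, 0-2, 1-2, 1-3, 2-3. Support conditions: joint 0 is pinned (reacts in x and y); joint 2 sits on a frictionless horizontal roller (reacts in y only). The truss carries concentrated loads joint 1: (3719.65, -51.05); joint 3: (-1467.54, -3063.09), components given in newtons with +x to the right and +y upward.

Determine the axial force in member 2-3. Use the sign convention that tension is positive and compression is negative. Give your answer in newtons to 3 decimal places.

N=4 nodes, M=5 members, R=3 reactions → 2N=8, M+R=8
member 0 (0-1): L=6.2965, (cx,cy)=(0.4248,0.9053)
member 1 (0-2): L=4.9910, (cx,cy)=(1.0000,0.0000)
member 2 (1-2): L=6.1525, (cx,cy)=(0.3764,-0.9264)
member 3 (1-3): L=4.3656, (cx,cy)=(0.9907,0.1361)
member 4 (2-3): L=6.6069, (cx,cy)=(0.3041,0.9526)
solve A·x = −loads:
  F[0-1] = +3984.0759 N (tension)
  F[0-2] = +559.5123 N (tension)
  F[1-2] = -4024.0519 N (compression)
  F[1-3] = -517.0899 N (compression)
  F[2-3] = -3141.4916 N (compression)
  Rx@0 = -2252.1100 N
  Ry@0 = -3606.6568 N
  Ry@2 = +6720.7968 N

-3141.492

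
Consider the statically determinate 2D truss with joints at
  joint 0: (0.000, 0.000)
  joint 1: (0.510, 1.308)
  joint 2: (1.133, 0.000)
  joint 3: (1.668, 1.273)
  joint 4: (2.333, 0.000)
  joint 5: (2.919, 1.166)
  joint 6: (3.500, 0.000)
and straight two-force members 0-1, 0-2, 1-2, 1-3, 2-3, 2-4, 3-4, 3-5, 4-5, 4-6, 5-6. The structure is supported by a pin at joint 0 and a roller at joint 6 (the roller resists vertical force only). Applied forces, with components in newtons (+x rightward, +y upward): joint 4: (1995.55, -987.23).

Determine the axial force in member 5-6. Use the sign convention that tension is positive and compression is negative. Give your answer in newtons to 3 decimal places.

N=7 nodes, M=11 members, R=3 reactions → 2N=14, M+R=14
member 0 (0-1): L=1.4039, (cx,cy)=(0.3633,0.9317)
member 1 (0-2): L=1.1330, (cx,cy)=(1.0000,0.0000)
member 2 (1-2): L=1.4488, (cx,cy)=(0.4300,-0.9028)
member 3 (1-3): L=1.1585, (cx,cy)=(0.9995,-0.0302)
member 4 (2-3): L=1.3809, (cx,cy)=(0.3874,0.9219)
member 5 (2-4): L=1.2000, (cx,cy)=(1.0000,0.0000)
member 6 (3-4): L=1.4362, (cx,cy)=(0.4630,-0.8863)
member 7 (3-5): L=1.2556, (cx,cy)=(0.9964,-0.0852)
member 8 (4-5): L=1.3050, (cx,cy)=(0.4491,0.8935)
member 9 (4-6): L=1.1670, (cx,cy)=(1.0000,0.0000)
member 10 (5-6): L=1.3027, (cx,cy)=(0.4460,-0.8950)
solve A·x = −loads:
  F[0-1] = -353.3074 N (compression)
  F[0-2] = +2123.8964 N (tension)
  F[1-2] = +374.2868 N (tension)
  F[1-3] = -289.4270 N (compression)
  F[2-3] = -366.5437 N (compression)
  F[2-4] = +2426.8593 N (tension)
  F[3-4] = +432.3152 N (tension)
  F[3-5] = -633.7847 N (compression)
  F[4-5] = +676.0426 N (tension)
  F[4-6] = +327.9009 N (tension)
  F[5-6] = -735.2286 N (compression)
  Rx@0 = -1995.5500 N
  Ry@0 = +329.1707 N
  Ry@6 = +658.0593 N

-735.229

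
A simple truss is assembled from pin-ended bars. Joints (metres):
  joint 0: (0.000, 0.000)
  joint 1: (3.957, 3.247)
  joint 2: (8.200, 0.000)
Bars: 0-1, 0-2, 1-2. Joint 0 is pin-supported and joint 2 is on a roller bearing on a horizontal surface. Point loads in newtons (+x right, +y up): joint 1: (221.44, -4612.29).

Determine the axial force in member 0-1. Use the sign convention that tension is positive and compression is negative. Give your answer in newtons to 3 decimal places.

-3624.052

N=3 nodes, M=3 members, R=3 reactions → 2N=6, M+R=6
member 0 (0-1): L=5.1187, (cx,cy)=(0.7731,0.6343)
member 1 (0-2): L=8.2000, (cx,cy)=(1.0000,0.0000)
member 2 (1-2): L=5.3429, (cx,cy)=(0.7941,-0.6077)
solve A·x = −loads:
  F[0-1] = -3624.0520 N (compression)
  F[0-2] = +3023.0179 N (tension)
  F[1-2] = -3806.6309 N (compression)
  Rx@0 = -221.4400 N
  Ry@0 = +2298.8940 N
  Ry@2 = +2313.3960 N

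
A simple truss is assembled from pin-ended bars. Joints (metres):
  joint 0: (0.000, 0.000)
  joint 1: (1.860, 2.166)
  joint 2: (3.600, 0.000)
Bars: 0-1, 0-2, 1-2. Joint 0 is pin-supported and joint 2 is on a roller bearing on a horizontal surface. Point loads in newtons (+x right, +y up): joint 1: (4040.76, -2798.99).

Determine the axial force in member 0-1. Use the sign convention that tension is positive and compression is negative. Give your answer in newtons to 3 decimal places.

N=3 nodes, M=3 members, R=3 reactions → 2N=6, M+R=6
member 0 (0-1): L=2.8550, (cx,cy)=(0.6515,0.7587)
member 1 (0-2): L=3.6000, (cx,cy)=(1.0000,0.0000)
member 2 (1-2): L=2.7783, (cx,cy)=(0.6263,-0.7796)
solve A·x = −loads:
  F[0-1] = +1421.3762 N (tension)
  F[0-2] = +3114.7570 N (tension)
  F[1-2] = -4973.4738 N (compression)
  Rx@0 = -4040.7600 N
  Ry@0 = -1078.3454 N
  Ry@2 = +3877.3354 N

1421.376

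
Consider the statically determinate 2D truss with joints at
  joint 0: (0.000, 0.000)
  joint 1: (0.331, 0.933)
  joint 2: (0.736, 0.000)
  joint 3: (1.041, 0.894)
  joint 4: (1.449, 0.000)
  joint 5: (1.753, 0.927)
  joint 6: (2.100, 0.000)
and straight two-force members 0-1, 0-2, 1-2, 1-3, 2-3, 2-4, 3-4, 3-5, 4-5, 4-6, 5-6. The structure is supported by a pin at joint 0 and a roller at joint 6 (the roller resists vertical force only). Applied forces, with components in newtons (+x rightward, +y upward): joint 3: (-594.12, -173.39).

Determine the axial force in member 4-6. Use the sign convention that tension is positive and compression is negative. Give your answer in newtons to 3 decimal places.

N=7 nodes, M=11 members, R=3 reactions → 2N=14, M+R=14
member 0 (0-1): L=0.9900, (cx,cy)=(0.3344,0.9424)
member 1 (0-2): L=0.7360, (cx,cy)=(1.0000,0.0000)
member 2 (1-2): L=1.0171, (cx,cy)=(0.3982,-0.9173)
member 3 (1-3): L=0.7111, (cx,cy)=(0.9985,-0.0548)
member 4 (2-3): L=0.9446, (cx,cy)=(0.3229,0.9464)
member 5 (2-4): L=0.7130, (cx,cy)=(1.0000,0.0000)
member 6 (3-4): L=0.9827, (cx,cy)=(0.4152,-0.9097)
member 7 (3-5): L=0.7128, (cx,cy)=(0.9989,0.0463)
member 8 (4-5): L=0.9756, (cx,cy)=(0.3116,0.9502)
member 9 (4-6): L=0.6510, (cx,cy)=(1.0000,0.0000)
member 10 (5-6): L=0.9898, (cx,cy)=(0.3506,-0.9365)
solve A·x = −loads:
  F[0-1] = -361.1482 N (compression)
  F[0-2] = -473.3694 N (compression)
  F[1-2] = +387.5182 N (tension)
  F[1-3] = -275.4699 N (compression)
  F[2-3] = -375.5900 N (compression)
  F[2-4] = -197.7907 N (compression)
  F[3-4] = +189.6064 N (tension)
  F[3-5] = +119.1973 N (tension)
  F[4-5] = -181.5306 N (compression)
  F[4-6] = -62.5025 N (compression)
  F[5-6] = +178.2882 N (tension)
  Rx@0 = +594.1200 N
  Ry@0 = +340.3635 N
  Ry@6 = -166.9735 N

-62.502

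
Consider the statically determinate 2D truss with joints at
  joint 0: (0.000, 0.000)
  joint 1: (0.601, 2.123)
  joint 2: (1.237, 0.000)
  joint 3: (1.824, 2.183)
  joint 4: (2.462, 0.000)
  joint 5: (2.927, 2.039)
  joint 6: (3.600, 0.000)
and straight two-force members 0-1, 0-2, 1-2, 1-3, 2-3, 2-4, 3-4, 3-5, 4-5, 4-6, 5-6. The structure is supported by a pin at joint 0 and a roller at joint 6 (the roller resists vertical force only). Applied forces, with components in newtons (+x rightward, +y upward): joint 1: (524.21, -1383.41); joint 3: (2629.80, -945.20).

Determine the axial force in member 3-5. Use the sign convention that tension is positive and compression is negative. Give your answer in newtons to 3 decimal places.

-1428.581

N=7 nodes, M=11 members, R=3 reactions → 2N=14, M+R=14
member 0 (0-1): L=2.2064, (cx,cy)=(0.2724,0.9622)
member 1 (0-2): L=1.2370, (cx,cy)=(1.0000,0.0000)
member 2 (1-2): L=2.2162, (cx,cy)=(0.2870,-0.9579)
member 3 (1-3): L=1.2245, (cx,cy)=(0.9988,0.0490)
member 4 (2-3): L=2.2605, (cx,cy)=(0.2597,0.9657)
member 5 (2-4): L=1.2250, (cx,cy)=(1.0000,0.0000)
member 6 (3-4): L=2.2743, (cx,cy)=(0.2805,-0.9598)
member 7 (3-5): L=1.1124, (cx,cy)=(0.9916,-0.1295)
member 8 (4-5): L=2.0914, (cx,cy)=(0.2223,0.9750)
member 9 (4-6): L=1.1380, (cx,cy)=(1.0000,0.0000)
member 10 (5-6): L=2.1472, (cx,cy)=(0.3134,-0.9496)
solve A·x = −loads:
  F[0-1] = +296.2661 N (tension)
  F[0-2] = +3073.3113 N (tension)
  F[1-2] = -1738.8918 N (compression)
  F[1-3] = +55.5744 N (tension)
  F[2-3] = +1724.9207 N (tension)
  F[2-4] = +2126.3786 N (tension)
  F[3-4] = -2530.3377 N (compression)
  F[3-5] = -1428.5808 N (compression)
  F[4-5] = +2491.0941 N (tension)
  F[4-6] = +862.6790 N (tension)
  F[5-6] = -2752.3636 N (compression)
  Rx@0 = -3154.0100 N
  Ry@0 = -285.0637 N
  Ry@6 = +2613.6737 N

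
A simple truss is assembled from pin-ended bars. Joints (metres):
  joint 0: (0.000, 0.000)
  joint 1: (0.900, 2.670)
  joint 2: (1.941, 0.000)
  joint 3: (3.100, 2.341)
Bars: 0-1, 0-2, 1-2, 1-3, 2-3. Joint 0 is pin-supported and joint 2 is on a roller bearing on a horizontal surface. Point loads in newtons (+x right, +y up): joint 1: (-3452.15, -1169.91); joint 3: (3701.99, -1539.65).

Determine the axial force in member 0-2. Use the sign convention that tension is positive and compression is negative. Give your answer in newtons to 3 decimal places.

N=4 nodes, M=5 members, R=3 reactions → 2N=8, M+R=8
member 0 (0-1): L=2.8176, (cx,cy)=(0.3194,0.9476)
member 1 (0-2): L=1.9410, (cx,cy)=(1.0000,0.0000)
member 2 (1-2): L=2.8658, (cx,cy)=(0.3633,-0.9317)
member 3 (1-3): L=2.2245, (cx,cy)=(0.9890,-0.1479)
member 4 (2-3): L=2.6122, (cx,cy)=(0.4437,0.8962)
solve A·x = −loads:
  F[0-1] = +8.5337 N (tension)
  F[0-2] = +247.1142 N (tension)
  F[1-2] = -1931.5266 N (compression)
  F[1-3] = +4202.7322 N (tension)
  F[2-3] = -1024.4163 N (compression)
  Rx@0 = -249.8400 N
  Ry@0 = -8.0866 N
  Ry@2 = +2717.6466 N

247.114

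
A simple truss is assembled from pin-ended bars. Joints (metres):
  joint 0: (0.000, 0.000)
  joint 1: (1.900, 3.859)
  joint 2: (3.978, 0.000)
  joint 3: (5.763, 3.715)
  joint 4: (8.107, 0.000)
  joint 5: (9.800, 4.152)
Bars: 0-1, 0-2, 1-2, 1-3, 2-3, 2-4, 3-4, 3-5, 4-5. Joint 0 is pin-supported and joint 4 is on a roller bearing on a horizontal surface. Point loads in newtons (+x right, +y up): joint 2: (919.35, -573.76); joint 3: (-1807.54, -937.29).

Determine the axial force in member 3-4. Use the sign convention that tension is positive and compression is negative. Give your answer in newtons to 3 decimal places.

N=6 nodes, M=9 members, R=3 reactions → 2N=12, M+R=12
member 0 (0-1): L=4.3014, (cx,cy)=(0.4417,0.8972)
member 1 (0-2): L=3.9780, (cx,cy)=(1.0000,0.0000)
member 2 (1-2): L=4.3829, (cx,cy)=(0.4741,-0.8805)
member 3 (1-3): L=3.8657, (cx,cy)=(0.9993,-0.0373)
member 4 (2-3): L=4.1216, (cx,cy)=(0.4331,0.9014)
member 5 (2-4): L=4.1290, (cx,cy)=(1.0000,0.0000)
member 6 (3-4): L=4.3927, (cx,cy)=(0.5336,-0.8457)
member 7 (3-5): L=4.0606, (cx,cy)=(0.9942,0.1076)
member 8 (4-5): L=4.4839, (cx,cy)=(0.3776,0.9260)
solve A·x = −loads:
  F[0-1] = -1551.0416 N (compression)
  F[0-2] = -203.0661 N (compression)
  F[1-2] = +1642.4173 N (tension)
  F[1-3] = -1464.8326 N (compression)
  F[2-3] = -967.7998 N (compression)
  F[2-4] = +75.4165 N (tension)
  F[3-4] = -141.3309 N (compression)
  F[3-5] = -0.0000 N (compression)
  F[4-5] = +0.0000 N (tension)
  Rx@0 = +888.1900 N
  Ry@0 = +1391.5226 N
  Ry@4 = +119.5274 N

-141.331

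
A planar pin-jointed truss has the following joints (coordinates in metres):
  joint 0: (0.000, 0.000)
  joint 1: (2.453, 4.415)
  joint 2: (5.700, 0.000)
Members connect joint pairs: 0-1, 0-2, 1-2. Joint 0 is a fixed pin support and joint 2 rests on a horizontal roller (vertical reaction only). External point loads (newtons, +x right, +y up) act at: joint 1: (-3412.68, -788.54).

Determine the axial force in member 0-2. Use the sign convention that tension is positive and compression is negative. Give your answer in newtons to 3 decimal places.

N=3 nodes, M=3 members, R=3 reactions → 2N=6, M+R=6
member 0 (0-1): L=5.0507, (cx,cy)=(0.4857,0.8741)
member 1 (0-2): L=5.7000, (cx,cy)=(1.0000,0.0000)
member 2 (1-2): L=5.4804, (cx,cy)=(0.5925,-0.8056)
solve A·x = −loads:
  F[0-1] = -3537.7929 N (compression)
  F[0-2] = -1694.4569 N (compression)
  F[1-2] = +2859.9850 N (tension)
  Rx@0 = +3412.6800 N
  Ry@0 = +3092.5213 N
  Ry@2 = -2303.9813 N

-1694.457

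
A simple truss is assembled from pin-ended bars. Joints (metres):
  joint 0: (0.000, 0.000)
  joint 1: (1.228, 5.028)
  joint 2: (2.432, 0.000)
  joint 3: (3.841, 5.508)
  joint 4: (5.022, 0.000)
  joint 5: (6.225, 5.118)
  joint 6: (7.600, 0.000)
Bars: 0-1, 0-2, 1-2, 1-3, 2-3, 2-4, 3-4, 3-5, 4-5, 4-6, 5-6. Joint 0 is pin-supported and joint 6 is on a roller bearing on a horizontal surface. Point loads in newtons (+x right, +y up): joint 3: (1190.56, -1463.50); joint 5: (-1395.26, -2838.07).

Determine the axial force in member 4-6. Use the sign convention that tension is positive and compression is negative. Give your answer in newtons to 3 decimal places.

802.619

N=7 nodes, M=11 members, R=3 reactions → 2N=14, M+R=14
member 0 (0-1): L=5.1758, (cx,cy)=(0.2373,0.9714)
member 1 (0-2): L=2.4320, (cx,cy)=(1.0000,0.0000)
member 2 (1-2): L=5.1701, (cx,cy)=(0.2329,-0.9725)
member 3 (1-3): L=2.6567, (cx,cy)=(0.9835,0.1807)
member 4 (2-3): L=5.6854, (cx,cy)=(0.2478,0.9688)
member 5 (2-4): L=2.5900, (cx,cy)=(1.0000,0.0000)
member 6 (3-4): L=5.6332, (cx,cy)=(0.2097,-0.9778)
member 7 (3-5): L=2.4157, (cx,cy)=(0.9869,-0.1614)
member 8 (4-5): L=5.2575, (cx,cy)=(0.2288,0.9735)
member 9 (4-6): L=2.5780, (cx,cy)=(1.0000,0.0000)
member 10 (5-6): L=5.2995, (cx,cy)=(0.2595,-0.9658)
solve A·x = −loads:
  F[0-1] = -1352.7005 N (compression)
  F[0-2] = +116.2398 N (tension)
  F[1-2] = +1236.2247 N (tension)
  F[1-3] = -619.0133 N (compression)
  F[2-3] = -1240.9497 N (compression)
  F[2-4] = +711.6701 N (tension)
  F[3-4] = +206.9469 N (tension)
  F[3-5] = -2178.8999 N (compression)
  F[4-5] = -207.8625 N (compression)
  F[4-6] = +802.6190 N (tension)
  F[5-6] = -3093.4312 N (compression)
  Rx@0 = +204.7000 N
  Ry@0 = +1314.0762 N
  Ry@6 = +2987.4938 N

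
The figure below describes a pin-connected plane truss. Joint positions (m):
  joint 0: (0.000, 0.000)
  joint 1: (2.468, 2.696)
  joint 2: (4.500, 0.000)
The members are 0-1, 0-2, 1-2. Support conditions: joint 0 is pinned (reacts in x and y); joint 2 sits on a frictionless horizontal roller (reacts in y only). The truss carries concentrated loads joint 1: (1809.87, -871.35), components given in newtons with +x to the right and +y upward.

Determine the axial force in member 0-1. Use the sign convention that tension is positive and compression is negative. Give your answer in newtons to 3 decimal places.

N=3 nodes, M=3 members, R=3 reactions → 2N=6, M+R=6
member 0 (0-1): L=3.6551, (cx,cy)=(0.6752,0.7376)
member 1 (0-2): L=4.5000, (cx,cy)=(1.0000,0.0000)
member 2 (1-2): L=3.3760, (cx,cy)=(0.6019,-0.7986)
solve A·x = −loads:
  F[0-1] = +936.6087 N (tension)
  F[0-2] = +1177.4447 N (tension)
  F[1-2] = -1956.2326 N (compression)
  Rx@0 = -1809.8700 N
  Ry@0 = -690.8503 N
  Ry@2 = +1562.2003 N

936.609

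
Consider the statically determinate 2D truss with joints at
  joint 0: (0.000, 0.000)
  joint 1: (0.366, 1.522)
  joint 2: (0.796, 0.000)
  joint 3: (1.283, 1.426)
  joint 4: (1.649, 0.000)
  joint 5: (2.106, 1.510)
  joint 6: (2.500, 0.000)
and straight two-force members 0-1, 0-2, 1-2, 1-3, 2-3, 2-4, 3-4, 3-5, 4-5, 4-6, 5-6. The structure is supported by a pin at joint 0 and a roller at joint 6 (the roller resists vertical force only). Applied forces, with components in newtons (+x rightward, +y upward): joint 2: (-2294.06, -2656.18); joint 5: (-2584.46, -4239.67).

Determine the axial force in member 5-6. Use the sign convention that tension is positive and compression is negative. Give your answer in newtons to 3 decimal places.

-2951.841

N=7 nodes, M=11 members, R=3 reactions → 2N=14, M+R=14
member 0 (0-1): L=1.5654, (cx,cy)=(0.2338,0.9723)
member 1 (0-2): L=0.7960, (cx,cy)=(1.0000,0.0000)
member 2 (1-2): L=1.5816, (cx,cy)=(0.2719,-0.9623)
member 3 (1-3): L=0.9220, (cx,cy)=(0.9946,-0.1041)
member 4 (2-3): L=1.5069, (cx,cy)=(0.3232,0.9463)
member 5 (2-4): L=0.8530, (cx,cy)=(1.0000,0.0000)
member 6 (3-4): L=1.4722, (cx,cy)=(0.2486,-0.9686)
member 7 (3-5): L=0.8273, (cx,cy)=(0.9948,0.1015)
member 8 (4-5): L=1.5776, (cx,cy)=(0.2897,0.9571)
member 9 (4-6): L=0.8510, (cx,cy)=(1.0000,0.0000)
member 10 (5-6): L=1.5606, (cx,cy)=(0.2525,-0.9676)
solve A·x = −loads:
  F[0-1] = -4154.7973 N (compression)
  F[0-2] = -3907.0959 N (compression)
  F[1-2] = +4434.6050 N (tension)
  F[1-3] = -2189.0052 N (compression)
  F[2-3] = -1702.7562 N (compression)
  F[2-4] = +142.9566 N (tension)
  F[3-4] = +1111.7766 N (tension)
  F[3-5] = -3019.4142 N (compression)
  F[4-5] = -1125.1109 N (compression)
  F[4-6] = +745.2632 N (tension)
  F[5-6] = -2951.8407 N (compression)
  Rx@0 = +4878.5200 N
  Ry@0 = +4039.6381 N
  Ry@6 = +2856.2119 N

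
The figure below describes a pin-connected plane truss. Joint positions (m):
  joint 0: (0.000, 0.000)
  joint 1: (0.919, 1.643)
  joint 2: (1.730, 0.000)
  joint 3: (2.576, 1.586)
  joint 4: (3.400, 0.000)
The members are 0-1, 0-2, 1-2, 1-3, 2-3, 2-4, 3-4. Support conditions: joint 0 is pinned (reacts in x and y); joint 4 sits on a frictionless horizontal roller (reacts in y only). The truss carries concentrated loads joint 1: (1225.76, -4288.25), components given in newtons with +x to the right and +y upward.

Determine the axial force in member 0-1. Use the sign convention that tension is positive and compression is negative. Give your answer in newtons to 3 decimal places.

N=5 nodes, M=7 members, R=3 reactions → 2N=10, M+R=10
member 0 (0-1): L=1.8826, (cx,cy)=(0.4882,0.8728)
member 1 (0-2): L=1.7300, (cx,cy)=(1.0000,0.0000)
member 2 (1-2): L=1.8323, (cx,cy)=(0.4426,-0.8967)
member 3 (1-3): L=1.6580, (cx,cy)=(0.9994,-0.0344)
member 4 (2-3): L=1.7975, (cx,cy)=(0.4706,0.8823)
member 5 (2-4): L=1.6700, (cx,cy)=(1.0000,0.0000)
member 6 (3-4): L=1.7873, (cx,cy)=(0.4610,-0.8874)
solve A·x = −loads:
  F[0-1] = -2906.7080 N (compression)
  F[0-2] = +2644.7177 N (tension)
  F[1-2] = -1883.6946 N (compression)
  F[1-3] = -1812.0219 N (compression)
  F[2-3] = +1914.4067 N (tension)
  F[2-4] = +909.9429 N (tension)
  F[3-4] = -1973.6934 N (compression)
  Rx@0 = -1225.7600 N
  Ry@0 = +2536.8308 N
  Ry@4 = +1751.4192 N

-2906.708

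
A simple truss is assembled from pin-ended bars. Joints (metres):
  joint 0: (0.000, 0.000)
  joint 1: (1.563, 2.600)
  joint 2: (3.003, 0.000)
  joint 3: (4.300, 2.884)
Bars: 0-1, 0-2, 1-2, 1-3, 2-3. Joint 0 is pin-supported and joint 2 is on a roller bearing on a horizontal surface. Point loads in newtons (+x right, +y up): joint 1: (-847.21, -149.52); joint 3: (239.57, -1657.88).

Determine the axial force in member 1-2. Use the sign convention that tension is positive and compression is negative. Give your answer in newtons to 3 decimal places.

N=4 nodes, M=5 members, R=3 reactions → 2N=8, M+R=8
member 0 (0-1): L=3.0336, (cx,cy)=(0.5152,0.8571)
member 1 (0-2): L=3.0030, (cx,cy)=(1.0000,0.0000)
member 2 (1-2): L=2.9721, (cx,cy)=(0.4845,-0.8748)
member 3 (1-3): L=2.7517, (cx,cy)=(0.9947,0.1032)
member 4 (2-3): L=3.1622, (cx,cy)=(0.4102,0.9120)
solve A·x = −loads:
  F[0-1] = +164.4049 N (tension)
  F[0-2] = -692.3451 N (compression)
  F[1-2] = -209.4186 N (compression)
  F[1-3] = +1038.9266 N (tension)
  F[2-3] = -1935.3897 N (compression)
  Rx@0 = +607.6400 N
  Ry@0 = -140.9042 N
  Ry@2 = +1948.3042 N

-209.419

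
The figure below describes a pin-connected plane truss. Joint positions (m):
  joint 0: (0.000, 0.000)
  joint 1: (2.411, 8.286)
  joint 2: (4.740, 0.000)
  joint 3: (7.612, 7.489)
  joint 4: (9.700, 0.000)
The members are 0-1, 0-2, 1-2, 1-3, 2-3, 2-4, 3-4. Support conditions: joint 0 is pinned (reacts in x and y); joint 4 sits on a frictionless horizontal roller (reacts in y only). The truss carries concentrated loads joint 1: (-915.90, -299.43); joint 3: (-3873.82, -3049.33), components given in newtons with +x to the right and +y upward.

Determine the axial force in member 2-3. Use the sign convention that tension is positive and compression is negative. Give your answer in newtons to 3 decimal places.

N=5 nodes, M=7 members, R=3 reactions → 2N=10, M+R=10
member 0 (0-1): L=8.6296, (cx,cy)=(0.2794,0.9602)
member 1 (0-2): L=4.7400, (cx,cy)=(1.0000,0.0000)
member 2 (1-2): L=8.6071, (cx,cy)=(0.2706,-0.9627)
member 3 (1-3): L=5.2617, (cx,cy)=(0.9885,-0.1515)
member 4 (2-3): L=8.0208, (cx,cy)=(0.3581,0.9337)
member 5 (2-4): L=4.9600, (cx,cy)=(1.0000,0.0000)
member 6 (3-4): L=7.7746, (cx,cy)=(0.2686,-0.9633)
solve A·x = −loads:
  F[0-1] = -4847.6502 N (compression)
  F[0-2] = -3435.3550 N (compression)
  F[1-2] = +4800.5120 N (tension)
  F[1-3] = -1757.7207 N (compression)
  F[2-3] = -4949.6080 N (compression)
  F[2-4] = -364.0831 N (compression)
  F[3-4] = +1355.6565 N (tension)
  Rx@0 = +4789.7200 N
  Ry@0 = +4654.6115 N
  Ry@4 = -1305.8515 N

-4949.608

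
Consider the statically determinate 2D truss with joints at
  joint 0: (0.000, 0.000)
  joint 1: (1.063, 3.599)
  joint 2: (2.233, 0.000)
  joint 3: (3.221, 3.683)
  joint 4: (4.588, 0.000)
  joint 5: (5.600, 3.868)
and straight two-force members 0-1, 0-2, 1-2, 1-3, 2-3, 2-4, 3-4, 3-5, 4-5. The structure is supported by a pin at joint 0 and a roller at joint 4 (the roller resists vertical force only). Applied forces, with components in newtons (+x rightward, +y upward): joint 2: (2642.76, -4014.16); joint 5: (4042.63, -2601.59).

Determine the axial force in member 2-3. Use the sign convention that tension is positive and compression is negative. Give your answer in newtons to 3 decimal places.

6098.191

N=6 nodes, M=9 members, R=3 reactions → 2N=12, M+R=12
member 0 (0-1): L=3.7527, (cx,cy)=(0.2833,0.9590)
member 1 (0-2): L=2.2330, (cx,cy)=(1.0000,0.0000)
member 2 (1-2): L=3.7844, (cx,cy)=(0.3092,-0.9510)
member 3 (1-3): L=2.1596, (cx,cy)=(0.9992,0.0389)
member 4 (2-3): L=3.8132, (cx,cy)=(0.2591,0.9659)
member 5 (2-4): L=2.3550, (cx,cy)=(1.0000,0.0000)
member 6 (3-4): L=3.9285, (cx,cy)=(0.3480,-0.9375)
member 7 (3-5): L=2.3862, (cx,cy)=(0.9970,0.0775)
member 8 (4-5): L=3.9982, (cx,cy)=(0.2531,0.9674)
solve A·x = −loads:
  F[0-1] = +2003.6777 N (tension)
  F[0-2] = +6117.8231 N (tension)
  F[1-2] = -1972.4138 N (compression)
  F[1-3] = +1178.2574 N (tension)
  F[2-3] = +6098.1911 N (tension)
  F[2-4] = +1285.2306 N (tension)
  F[3-4] = -5931.5277 N (compression)
  F[3-5] = +4835.9444 N (tension)
  F[4-5] = -3076.7080 N (compression)
  Rx@0 = -6685.3900 N
  Ry@0 = -1921.6118 N
  Ry@4 = +8537.3618 N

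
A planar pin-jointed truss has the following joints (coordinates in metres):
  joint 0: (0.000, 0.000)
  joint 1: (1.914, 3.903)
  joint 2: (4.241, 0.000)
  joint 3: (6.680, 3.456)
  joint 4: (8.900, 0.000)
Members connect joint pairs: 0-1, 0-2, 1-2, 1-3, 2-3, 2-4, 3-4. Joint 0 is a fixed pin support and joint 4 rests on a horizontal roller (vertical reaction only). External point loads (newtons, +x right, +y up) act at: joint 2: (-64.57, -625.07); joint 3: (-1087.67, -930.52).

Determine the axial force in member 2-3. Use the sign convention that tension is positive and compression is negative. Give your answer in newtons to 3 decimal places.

-566.174

N=5 nodes, M=7 members, R=3 reactions → 2N=10, M+R=10
member 0 (0-1): L=4.3470, (cx,cy)=(0.4403,0.8979)
member 1 (0-2): L=4.2410, (cx,cy)=(1.0000,0.0000)
member 2 (1-2): L=4.5440, (cx,cy)=(0.5121,-0.8589)
member 3 (1-3): L=4.7869, (cx,cy)=(0.9956,-0.0934)
member 4 (2-3): L=4.2300, (cx,cy)=(0.5766,0.8170)
member 5 (2-4): L=4.6590, (cx,cy)=(1.0000,0.0000)
member 6 (3-4): L=4.1076, (cx,cy)=(0.5405,-0.8414)
solve A·x = −loads:
  F[0-1] = -1093.3649 N (compression)
  F[0-2] = -670.8325 N (compression)
  F[1-2] = +1266.2888 N (tension)
  F[1-3] = -1134.8312 N (compression)
  F[2-3] = -566.1736 N (compression)
  F[2-4] = +368.6581 N (tension)
  F[3-4] = -682.1163 N (compression)
  Rx@0 = +1152.2400 N
  Ry@0 = +981.6790 N
  Ry@4 = +573.9110 N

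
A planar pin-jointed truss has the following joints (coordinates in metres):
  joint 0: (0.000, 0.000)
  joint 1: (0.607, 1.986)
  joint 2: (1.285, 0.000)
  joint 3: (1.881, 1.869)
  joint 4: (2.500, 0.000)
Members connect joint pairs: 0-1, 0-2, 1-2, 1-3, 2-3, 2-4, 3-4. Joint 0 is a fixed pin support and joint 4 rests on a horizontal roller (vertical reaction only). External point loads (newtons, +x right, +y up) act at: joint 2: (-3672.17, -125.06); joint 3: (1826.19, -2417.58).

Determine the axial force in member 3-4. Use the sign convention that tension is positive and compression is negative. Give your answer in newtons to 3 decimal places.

-3422.057

N=5 nodes, M=7 members, R=3 reactions → 2N=10, M+R=10
member 0 (0-1): L=2.0767, (cx,cy)=(0.2923,0.9563)
member 1 (0-2): L=1.2850, (cx,cy)=(1.0000,0.0000)
member 2 (1-2): L=2.0985, (cx,cy)=(0.3231,-0.9464)
member 3 (1-3): L=1.2794, (cx,cy)=(0.9958,-0.0915)
member 4 (2-3): L=1.9617, (cx,cy)=(0.3038,0.9527)
member 5 (2-4): L=1.2150, (cx,cy)=(1.0000,0.0000)
member 6 (3-4): L=1.9688, (cx,cy)=(0.3144,-0.9493)
solve A·x = −loads:
  F[0-1] = +738.1221 N (tension)
  F[0-2] = -2061.7271 N (compression)
  F[1-2] = -791.6449 N (compression)
  F[1-3] = +473.4971 N (tension)
  F[2-3] = +917.6247 N (tension)
  F[2-4] = +1075.8901 N (tension)
  F[3-4] = -3422.0566 N (compression)
  Rx@0 = +1845.9800 N
  Ry@0 = -705.8877 N
  Ry@4 = +3248.5277 N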